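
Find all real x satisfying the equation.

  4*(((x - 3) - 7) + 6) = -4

Step 1. [4*(((x - 3) - 7) + 6) = -4] 4 out front; divide by 4. So div: ((x - 3) - 7) + 6 = -1.
Step 2. [((x - 3) - 7) + 6 = -1] +6 is outermost — subtract 6 both sides, so sub: (x - 3) - 7 = -7.
Step 3. [(x - 3) - 7 = -7] peel the -7: add 7 from each side. So sub: x - 3 = 0.
Step 4. [x - 3 = 0] -3 is outermost — add 3 both sides, so sub: x = 3.

Answer: x ∈ {3}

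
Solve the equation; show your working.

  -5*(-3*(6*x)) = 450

Step 1. [-5*(-3*(6*x)) = 450] -5·(inner) — divide through by -5, so div: -3*(6*x) = -90.
Step 2. [-3*(6*x) = -90] leading coefficient -3: divide by -3. So div: 6*x = 30.
Step 3. [6*x = 30] 6·(inner) — divide through by 6, so div: x = 5.

Answer: x ∈ {5}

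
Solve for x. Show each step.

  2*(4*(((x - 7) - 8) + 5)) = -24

Step 1. [2*(4*(((x - 7) - 8) + 5)) = -24] 2·(inner) — divide through by 2, so div: 4*(((x - 7) - 8) + 5) = -12.
Step 2. [4*(((x - 7) - 8) + 5) = -12] 4·(inner) — divide through by 4, so div: ((x - 7) - 8) + 5 = -3.
Step 3. [((x - 7) - 8) + 5 = -3] subtract 5: x sits inside (… + 5), so sub: (x - 7) - 8 = -8.
Step 4. [(x - 7) - 8 = -8] add 8: x sits inside (… - 8). So sub: x - 7 = 0.
Step 5. [x - 7 = 0] -7 is outermost — add 7 both sides. So sub: x = 7.

Answer: x ∈ {7}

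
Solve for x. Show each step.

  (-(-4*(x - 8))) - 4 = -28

Step 1. [(-(-4*(x - 8))) - 4 = -28] the outer -4 inverts by adding 4 ⇒ sub: -(-4*(x - 8)) = -24.
Step 2. [-(-4*(x - 8)) = -24] flip signs both sides ⇒ neg: -4*(x - 8) = 24.
Step 3. [-4*(x - 8) = 24] -4 out front; divide by -4 ⇒ div: x - 8 = -6.
Step 4. [x - 8 = -6] peel the -8: add 8 from each side. So sub: x = 2.

Answer: x ∈ {2}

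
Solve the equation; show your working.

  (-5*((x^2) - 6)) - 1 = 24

Step 1. [(-5*((x^2) - 6)) - 1 = 24] peel the -1: add 1 from each side, so sub: -5*((x^2) - 6) = 25.
Step 2. [-5*((x^2) - 6) = 25] LHS = -5·(…); ÷-5 both sides, so div: (x^2) - 6 = -5.
Step 3. [(x^2) - 6 = -5] the outer -6 inverts by adding 6, so sub: x^2 = 1.
Step 4. [x^2 = 1] √ both sides: 1 ≥ 0 gives two branches, so sqrt: x = 1 or -1.

Answer: x ∈ {-1, 1}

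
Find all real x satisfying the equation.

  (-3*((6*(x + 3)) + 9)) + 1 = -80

Step 1. [(-3*((6*(x + 3)) + 9)) + 1 = -80] +1 is outermost — subtract 1 both sides. So sub: -3*((6*(x + 3)) + 9) = -81.
Step 2. [-3*((6*(x + 3)) + 9) = -81] leading coefficient -3: divide by -3 ⇒ div: (6*(x + 3)) + 9 = 27.
Step 3. [(6*(x + 3)) + 9 = 27] +9 is outermost — subtract 9 both sides ⇒ sub: 6*(x + 3) = 18.
Step 4. [6*(x + 3) = 18] 6 out front; divide by 6, so div: x + 3 = 3.
Step 5. [x + 3 = 3] subtract 3: x sits inside (… + 3) ⇒ sub: x = 0.

Answer: x ∈ {0}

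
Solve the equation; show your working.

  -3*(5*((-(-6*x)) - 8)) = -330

Step 1. [-3*(5*((-(-6*x)) - 8)) = -330] divide by the outer -3. So div: 5*((-(-6*x)) - 8) = 110.
Step 2. [5*((-(-6*x)) - 8) = 110] 5·(inner) — divide through by 5, so div: (-(-6*x)) - 8 = 22.
Step 3. [(-(-6*x)) - 8 = 22] add 8: x sits inside (… - 8). So sub: -(-6*x) = 30.
Step 4. [-(-6*x) = 30] LHS negated; negate both sides ⇒ neg: -6*x = -30.
Step 5. [-6*x = -30] leading coefficient -6: divide by -6 ⇒ div: x = 5.

Answer: x ∈ {5}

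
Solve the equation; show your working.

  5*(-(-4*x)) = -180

Step 1. [5*(-(-4*x)) = -180] 5·(inner) — divide through by 5, so div: -(-4*x) = -36.
Step 2. [-(-4*x) = -36] leading − — multiply by −1 ⇒ neg: -4*x = 36.
Step 3. [-4*x = 36] divide by the outer -4. So div: x = -9.

Answer: x ∈ {-9}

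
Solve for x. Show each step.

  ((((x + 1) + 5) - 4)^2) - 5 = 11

Step 1. [((((x + 1) + 5) - 4)^2) - 5 = 11] -5 is outermost — add 5 both sides. So sub: (((x + 1) + 5) - 4)^2 = 16.
Step 2. [(((x + 1) + 5) - 4)^2 = 16] 16 ≥ 0, LHS is (·)² — take ±√ ⇒ sqrt: ((x + 1) + 5) - 4 = 4 or -4.
Step 3. [((x + 1) + 5) - 4 = 4 or -4] -4 is outermost — add 4 both sides ⇒ sub: (x + 1) + 5 = 8 or 0.
Step 4. [(x + 1) + 5 = 8 or 0] +5 is outermost — subtract 5 both sides. So sub: x + 1 = 3 or -5.
Step 5. [x + 1 = 3 or -5] peel the +1: subtract 1 from each side, so sub: x = 2 or -6.

Answer: x ∈ {-6, 2}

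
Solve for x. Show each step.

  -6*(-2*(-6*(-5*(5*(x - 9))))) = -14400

Step 1. [-6*(-2*(-6*(-5*(5*(x - 9))))) = -14400] leading coefficient -6: divide by -6. So div: -2*(-6*(-5*(5*(x - 9)))) = 2400.
Step 2. [-2*(-6*(-5*(5*(x - 9)))) = 2400] -2·(inner) — divide through by -2. So div: -6*(-5*(5*(x - 9))) = -1200.
Step 3. [-6*(-5*(5*(x - 9))) = -1200] -6 out front; divide by -6. So div: -5*(5*(x - 9)) = 200.
Step 4. [-5*(5*(x - 9)) = 200] -5·(inner) — divide through by -5 ⇒ div: 5*(x - 9) = -40.
Step 5. [5*(x - 9) = -40] 5·(inner) — divide through by 5. So div: x - 9 = -8.
Step 6. [x - 9 = -8] the outer -9 inverts by adding 9. So sub: x = 1.

Answer: x ∈ {1}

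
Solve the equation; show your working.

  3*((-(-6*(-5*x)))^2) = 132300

Step 1. [3*((-(-6*(-5*x)))^2) = 132300] divide by the outer 3 ⇒ div: (-(-6*(-5*x)))^2 = 44100.
Step 2. [(-(-6*(-5*x)))^2 = 44100] √ both sides: 44100 ≥ 0 gives two branches, so sqrt: -(-6*(-5*x)) = 210 or -210.
Step 3. [-(-6*(-5*x)) = 210 or -210] flip signs both sides ⇒ neg: -6*(-5*x) = -210 or 210.
Step 4. [-6*(-5*x) = -210 or 210] LHS = -6·(…); ÷-6 both sides, so div: -5*x = 35 or -35.
Step 5. [-5*x = 35 or -35] -5·(inner) — divide through by -5, so div: x = -7 or 7.

Answer: x ∈ {-7, 7}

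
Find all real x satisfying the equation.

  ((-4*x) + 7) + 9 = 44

Step 1. [((-4*x) + 7) + 9 = 44] +9 is outermost — subtract 9 both sides ⇒ sub: (-4*x) + 7 = 35.
Step 2. [(-4*x) + 7 = 35] 7 comes off first (subtract 7) ⇒ sub: -4*x = 28.
Step 3. [-4*x = 28] divide by the outer -4 ⇒ div: x = -7.

Answer: x ∈ {-7}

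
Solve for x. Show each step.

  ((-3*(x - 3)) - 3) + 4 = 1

Step 1. [((-3*(x - 3)) - 3) + 4 = 1] 4 comes off first (subtract 4) ⇒ sub: (-3*(x - 3)) - 3 = -3.
Step 2. [(-3*(x - 3)) - 3 = -3] -3 divides every term; factor it out, so factor: (x - 3) + 1 = 1.
Step 3. [(x - 3) + 1 = 1] the outer +1 inverts by subtracting 1, so sub: x - 3 = 0.
Step 4. [x - 3 = 0] -3 is outermost — add 3 both sides ⇒ sub: x = 3.

Answer: x ∈ {3}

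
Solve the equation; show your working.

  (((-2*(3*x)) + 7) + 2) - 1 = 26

Step 1. [(((-2*(3*x)) + 7) + 2) - 1 = 26] 1 comes off first (add 1) ⇒ sub: ((-2*(3*x)) + 7) + 2 = 27.
Step 2. [((-2*(3*x)) + 7) + 2 = 27] +2 is outermost — subtract 2 both sides. So sub: (-2*(3*x)) + 7 = 25.
Step 3. [(-2*(3*x)) + 7 = 25] peel the +7: subtract 7 from each side ⇒ sub: -2*(3*x) = 18.
Step 4. [-2*(3*x) = 18] divide by the outer -2. So div: 3*x = -9.
Step 5. [3*x = -9] divide by the outer 3 ⇒ div: x = -3.

Answer: x ∈ {-3}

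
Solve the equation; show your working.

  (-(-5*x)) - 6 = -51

Step 1. [(-(-5*x)) - 6 = -51] peel the -6: add 6 from each side. So sub: -(-5*x) = -45.
Step 2. [-(-5*x) = -45] leading − — multiply by −1 ⇒ neg: -5*x = 45.
Step 3. [-5*x = 45] leading coefficient -5: divide by -5. So div: x = -9.

Answer: x ∈ {-9}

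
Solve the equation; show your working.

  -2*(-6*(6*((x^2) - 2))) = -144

Step 1. [-2*(-6*(6*((x^2) - 2))) = -144] -2·(inner) — divide through by -2 ⇒ div: -6*(6*((x^2) - 2)) = 72.
Step 2. [-6*(6*((x^2) - 2)) = 72] leading coefficient -6: divide by -6 ⇒ div: 6*((x^2) - 2) = -12.
Step 3. [6*((x^2) - 2) = -12] LHS = 6·(…); ÷6 both sides, so div: (x^2) - 2 = -2.
Step 4. [(x^2) - 2 = -2] peel the -2: add 2 from each side, so sub: x^2 = 0.
Step 5. [x^2 = 0] LHS squared, RHS 0 ≥ 0: apply √ (±). So sqrt: x = 0.

Answer: x ∈ {0}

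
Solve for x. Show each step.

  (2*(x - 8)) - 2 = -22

Step 1. [(2*(x - 8)) - 2 = -22] common factor 2 (LHS and -22) — divide through, so factor: (x - 8) - 1 = -11.
Step 2. [(x - 8) - 1 = -11] -1 is outermost — add 1 both sides ⇒ sub: x - 8 = -10.
Step 3. [x - 8 = -10] -8 is outermost — add 8 both sides, so sub: x = -2.

Answer: x ∈ {-2}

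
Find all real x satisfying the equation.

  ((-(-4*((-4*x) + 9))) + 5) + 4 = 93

Step 1. [((-(-4*((-4*x) + 9))) + 5) + 4 = 93] peel the +4: subtract 4 from each side, so sub: (-(-4*((-4*x) + 9))) + 5 = 89.
Step 2. [(-(-4*((-4*x) + 9))) + 5 = 89] 5 comes off first (subtract 5), so sub: -(-4*((-4*x) + 9)) = 84.
Step 3. [-(-4*((-4*x) + 9)) = 84] leading − — multiply by −1. So neg: -4*((-4*x) + 9) = -84.
Step 4. [-4*((-4*x) + 9) = -84] LHS = -4·(…); ÷-4 both sides. So div: (-4*x) + 9 = 21.
Step 5. [(-4*x) + 9 = 21] subtract 9: x sits inside (… + 9) ⇒ sub: -4*x = 12.
Step 6. [-4*x = 12] -4 out front; divide by -4 ⇒ div: x = -3.

Answer: x ∈ {-3}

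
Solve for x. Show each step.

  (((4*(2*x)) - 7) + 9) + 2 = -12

Step 1. [(((4*(2*x)) - 7) + 9) + 2 = -12] the outer +2 inverts by subtracting 2. So sub: ((4*(2*x)) - 7) + 9 = -14.
Step 2. [((4*(2*x)) - 7) + 9 = -14] the outer +9 inverts by subtracting 9. So sub: (4*(2*x)) - 7 = -23.
Step 3. [(4*(2*x)) - 7 = -23] 7 comes off first (add 7). So sub: 4*(2*x) = -16.
Step 4. [4*(2*x) = -16] leading coefficient 4: divide by 4 ⇒ div: 2*x = -4.
Step 5. [2*x = -4] 2 out front; divide by 2, so div: x = -2.

Answer: x ∈ {-2}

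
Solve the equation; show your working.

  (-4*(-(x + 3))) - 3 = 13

Step 1. [(-4*(-(x + 3))) - 3 = 13] the outer -3 inverts by adding 3. So sub: -4*(-(x + 3)) = 16.
Step 2. [-4*(-(x + 3)) = 16] leading coefficient -4: divide by -4 ⇒ div: -(x + 3) = -4.
Step 3. [-(x + 3) = -4] LHS negated; negate both sides. So neg: x + 3 = 4.
Step 4. [x + 3 = 4] 3 comes off first (subtract 3), so sub: x = 1.

Answer: x ∈ {1}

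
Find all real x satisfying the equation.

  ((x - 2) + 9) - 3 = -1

Step 1. [((x - 2) + 9) - 3 = -1] peel the -3: add 3 from each side. So sub: (x - 2) + 9 = 2.
Step 2. [(x - 2) + 9 = 2] subtract 9: x sits inside (… + 9) ⇒ sub: x - 2 = -7.
Step 3. [x - 2 = -7] -2 is outermost — add 2 both sides ⇒ sub: x = -5.

Answer: x ∈ {-5}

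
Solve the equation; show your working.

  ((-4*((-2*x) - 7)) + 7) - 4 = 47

Step 1. [((-4*((-2*x) - 7)) + 7) - 4 = 47] 4 comes off first (add 4), so sub: (-4*((-2*x) - 7)) + 7 = 51.
Step 2. [(-4*((-2*x) - 7)) + 7 = 51] the outer +7 inverts by subtracting 7, so sub: -4*((-2*x) - 7) = 44.
Step 3. [-4*((-2*x) - 7) = 44] LHS = -4·(…); ÷-4 both sides ⇒ div: (-2*x) - 7 = -11.
Step 4. [(-2*x) - 7 = -11] -7 is outermost — add 7 both sides. So sub: -2*x = -4.
Step 5. [-2*x = -4] leading coefficient -2: divide by -2 ⇒ div: x = 2.

Answer: x ∈ {2}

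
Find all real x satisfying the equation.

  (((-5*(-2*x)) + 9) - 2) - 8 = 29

Step 1. [(((-5*(-2*x)) + 9) - 2) - 8 = 29] 8 comes off first (add 8), so sub: ((-5*(-2*x)) + 9) - 2 = 37.
Step 2. [((-5*(-2*x)) + 9) - 2 = 37] 2 comes off first (add 2). So sub: (-5*(-2*x)) + 9 = 39.
Step 3. [(-5*(-2*x)) + 9 = 39] the outer +9 inverts by subtracting 9. So sub: -5*(-2*x) = 30.
Step 4. [-5*(-2*x) = 30] -5 out front; divide by -5, so div: -2*x = -6.
Step 5. [-2*x = -6] -2 out front; divide by -2, so div: x = 3.

Answer: x ∈ {3}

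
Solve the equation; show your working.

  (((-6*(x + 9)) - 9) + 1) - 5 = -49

Step 1. [(((-6*(x + 9)) - 9) + 1) - 5 = -49] 5 comes off first (add 5). So sub: ((-6*(x + 9)) - 9) + 1 = -44.
Step 2. [((-6*(x + 9)) - 9) + 1 = -44] 1 comes off first (subtract 1) ⇒ sub: (-6*(x + 9)) - 9 = -45.
Step 3. [(-6*(x + 9)) - 9 = -45] the outer -9 inverts by adding 9, so sub: -6*(x + 9) = -36.
Step 4. [-6*(x + 9) = -36] divide by the outer -6 ⇒ div: x + 9 = 6.
Step 5. [x + 9 = 6] the outer +9 inverts by subtracting 9 ⇒ sub: x = -3.

Answer: x ∈ {-3}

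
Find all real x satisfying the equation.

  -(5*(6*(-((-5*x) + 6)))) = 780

Step 1. [-(5*(6*(-((-5*x) + 6)))) = 780] leading − — multiply by −1 ⇒ neg: 5*(6*(-((-5*x) + 6))) = -780.
Step 2. [5*(6*(-((-5*x) + 6))) = -780] 5 out front; divide by 5, so div: 6*(-((-5*x) + 6)) = -156.
Step 3. [6*(-((-5*x) + 6)) = -156] 6 out front; divide by 6 ⇒ div: -((-5*x) + 6) = -26.
Step 4. [-((-5*x) + 6) = -26] flip signs both sides ⇒ neg: (-5*x) + 6 = 26.
Step 5. [(-5*x) + 6 = 26] the outer +6 inverts by subtracting 6 ⇒ sub: -5*x = 20.
Step 6. [-5*x = 20] divide by the outer -5. So div: x = -4.

Answer: x ∈ {-4}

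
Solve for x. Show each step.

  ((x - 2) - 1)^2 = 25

Step 1. [((x - 2) - 1)^2 = 25] √ both sides: 25 ≥ 0 gives two branches ⇒ sqrt: (x - 2) - 1 = 5 or -5.
Step 2. [(x - 2) - 1 = 5 or -5] -1 is outermost — add 1 both sides ⇒ sub: x - 2 = 6 or -4.
Step 3. [x - 2 = 6 or -4] 2 comes off first (add 2). So sub: x = 8 or -2.

Answer: x ∈ {-2, 8}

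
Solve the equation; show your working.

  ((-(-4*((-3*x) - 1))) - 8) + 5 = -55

Step 1. [((-(-4*((-3*x) - 1))) - 8) + 5 = -55] peel the +5: subtract 5 from each side, so sub: (-(-4*((-3*x) - 1))) - 8 = -60.
Step 2. [(-(-4*((-3*x) - 1))) - 8 = -60] -8 is outermost — add 8 both sides. So sub: -(-4*((-3*x) - 1)) = -52.
Step 3. [-(-4*((-3*x) - 1)) = -52] leading − — multiply by −1. So neg: -4*((-3*x) - 1) = 52.
Step 4. [-4*((-3*x) - 1) = 52] leading coefficient -4: divide by -4. So div: (-3*x) - 1 = -13.
Step 5. [(-3*x) - 1 = -13] the outer -1 inverts by adding 1 ⇒ sub: -3*x = -12.
Step 6. [-3*x = -12] -3·(inner) — divide through by -3 ⇒ div: x = 4.

Answer: x ∈ {4}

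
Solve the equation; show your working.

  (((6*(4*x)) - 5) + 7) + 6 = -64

Step 1. [(((6*(4*x)) - 5) + 7) + 6 = -64] 6 comes off first (subtract 6) ⇒ sub: ((6*(4*x)) - 5) + 7 = -70.
Step 2. [((6*(4*x)) - 5) + 7 = -70] 7 comes off first (subtract 7), so sub: (6*(4*x)) - 5 = -77.
Step 3. [(6*(4*x)) - 5 = -77] 5 comes off first (add 5), so sub: 6*(4*x) = -72.
Step 4. [6*(4*x) = -72] leading coefficient 6: divide by 6. So div: 4*x = -12.
Step 5. [4*x = -12] leading coefficient 4: divide by 4 ⇒ div: x = -3.

Answer: x ∈ {-3}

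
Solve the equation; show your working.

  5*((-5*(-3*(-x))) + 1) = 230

Step 1. [5*((-5*(-3*(-x))) + 1) = 230] LHS = 5·(…); ÷5 both sides. So div: (-5*(-3*(-x))) + 1 = 46.
Step 2. [(-5*(-3*(-x))) + 1 = 46] subtract 1: x sits inside (… + 1). So sub: -5*(-3*(-x)) = 45.
Step 3. [-5*(-3*(-x)) = 45] LHS = -5·(…); ÷-5 both sides. So div: -3*(-x) = -9.
Step 4. [-3*(-x) = -9] -3·(inner) — divide through by -3. So div: -x = 3.
Step 5. [-x = 3] flip signs both sides. So neg: x = -3.

Answer: x ∈ {-3}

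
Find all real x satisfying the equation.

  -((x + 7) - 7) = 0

Step 1. [-((x + 7) - 7) = 0] flip signs both sides, so neg: (x + 7) - 7 = 0.
Step 2. [(x + 7) - 7 = 0] 7 comes off first (add 7) ⇒ sub: x + 7 = 7.
Step 3. [x + 7 = 7] the outer +7 inverts by subtracting 7, so sub: x = 0.

Answer: x ∈ {0}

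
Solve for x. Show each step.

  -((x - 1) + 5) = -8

Step 1. [-((x - 1) + 5) = -8] leading − — multiply by −1, so neg: (x - 1) + 5 = 8.
Step 2. [(x - 1) + 5 = 8] 5 comes off first (subtract 5) ⇒ sub: x - 1 = 3.
Step 3. [x - 1 = 3] add 1: x sits inside (… - 1) ⇒ sub: x = 4.

Answer: x ∈ {4}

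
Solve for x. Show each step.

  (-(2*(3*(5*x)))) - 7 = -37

Step 1. [(-(2*(3*(5*x)))) - 7 = -37] add 7: x sits inside (… - 7), so sub: -(2*(3*(5*x))) = -30.
Step 2. [-(2*(3*(5*x))) = -30] leading − — multiply by −1 ⇒ neg: 2*(3*(5*x)) = 30.
Step 3. [2*(3*(5*x)) = 30] LHS = 2·(…); ÷2 both sides, so div: 3*(5*x) = 15.
Step 4. [3*(5*x) = 15] 3·(inner) — divide through by 3. So div: 5*x = 5.
Step 5. [5*x = 5] divide by the outer 5, so div: x = 1.

Answer: x ∈ {1}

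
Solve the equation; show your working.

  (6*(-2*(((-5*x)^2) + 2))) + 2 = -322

Step 1. [(6*(-2*(((-5*x)^2) + 2))) + 2 = -322] 2 comes off first (subtract 2). So sub: 6*(-2*(((-5*x)^2) + 2)) = -324.
Step 2. [6*(-2*(((-5*x)^2) + 2)) = -324] 6 out front; divide by 6 ⇒ div: -2*(((-5*x)^2) + 2) = -54.
Step 3. [-2*(((-5*x)^2) + 2) = -54] LHS = -2·(…); ÷-2 both sides ⇒ div: ((-5*x)^2) + 2 = 27.
Step 4. [((-5*x)^2) + 2 = 27] the outer +2 inverts by subtracting 2 ⇒ sub: (-5*x)^2 = 25.
Step 5. [(-5*x)^2 = 25] √ both sides: 25 ≥ 0 gives two branches. So sqrt: -5*x = 5 or -5.
Step 6. [-5*x = 5 or -5] -5·(inner) — divide through by -5. So div: x = -1 or 1.

Answer: x ∈ {-1, 1}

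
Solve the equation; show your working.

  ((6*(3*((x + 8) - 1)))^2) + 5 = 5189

Step 1. [((6*(3*((x + 8) - 1)))^2) + 5 = 5189] +5 is outermost — subtract 5 both sides, so sub: (6*(3*((x + 8) - 1)))^2 = 5184.
Step 2. [(6*(3*((x + 8) - 1)))^2 = 5184] 5184 ≥ 0, LHS is (·)² — take ±√, so sqrt: 6*(3*((x + 8) - 1)) = 72 or -72.
Step 3. [6*(3*((x + 8) - 1)) = 72 or -72] leading coefficient 6: divide by 6 ⇒ div: 3*((x + 8) - 1) = 12 or -12.
Step 4. [3*((x + 8) - 1) = 12 or -12] 3 out front; divide by 3, so div: (x + 8) - 1 = 4 or -4.
Step 5. [(x + 8) - 1 = 4 or -4] the outer -1 inverts by adding 1 ⇒ sub: x + 8 = 5 or -3.
Step 6. [x + 8 = 5 or -3] the outer +8 inverts by subtracting 8, so sub: x = -3 or -11.

Answer: x ∈ {-11, -3}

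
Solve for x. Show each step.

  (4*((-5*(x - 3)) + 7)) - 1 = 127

Step 1. [(4*((-5*(x - 3)) + 7)) - 1 = 127] the outer -1 inverts by adding 1, so sub: 4*((-5*(x - 3)) + 7) = 128.
Step 2. [4*((-5*(x - 3)) + 7) = 128] LHS = 4·(…); ÷4 both sides ⇒ div: (-5*(x - 3)) + 7 = 32.
Step 3. [(-5*(x - 3)) + 7 = 32] +7 is outermost — subtract 7 both sides, so sub: -5*(x - 3) = 25.
Step 4. [-5*(x - 3) = 25] divide by the outer -5. So div: x - 3 = -5.
Step 5. [x - 3 = -5] -3 is outermost — add 3 both sides, so sub: x = -2.

Answer: x ∈ {-2}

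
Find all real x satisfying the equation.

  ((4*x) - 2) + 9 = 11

Step 1. [((4*x) - 2) + 9 = 11] the outer +9 inverts by subtracting 9. So sub: (4*x) - 2 = 2.
Step 2. [(4*x) - 2 = 2] peel the -2: add 2 from each side, so sub: 4*x = 4.
Step 3. [4*x = 4] divide by the outer 4, so div: x = 1.

Answer: x ∈ {1}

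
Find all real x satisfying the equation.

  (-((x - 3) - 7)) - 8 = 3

Step 1. [(-((x - 3) - 7)) - 8 = 3] -8 is outermost — add 8 both sides, so sub: -((x - 3) - 7) = 11.
Step 2. [-((x - 3) - 7) = 11] flip signs both sides, so neg: (x - 3) - 7 = -11.
Step 3. [(x - 3) - 7 = -11] the outer -7 inverts by adding 7, so sub: x - 3 = -4.
Step 4. [x - 3 = -4] peel the -3: add 3 from each side, so sub: x = -1.

Answer: x ∈ {-1}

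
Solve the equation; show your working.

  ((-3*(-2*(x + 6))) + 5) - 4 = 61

Step 1. [((-3*(-2*(x + 6))) + 5) - 4 = 61] 4 comes off first (add 4) ⇒ sub: (-3*(-2*(x + 6))) + 5 = 65.
Step 2. [(-3*(-2*(x + 6))) + 5 = 65] 5 comes off first (subtract 5) ⇒ sub: -3*(-2*(x + 6)) = 60.
Step 3. [-3*(-2*(x + 6)) = 60] LHS = -3·(…); ÷-3 both sides, so div: -2*(x + 6) = -20.
Step 4. [-2*(x + 6) = -20] -2·(inner) — divide through by -2 ⇒ div: x + 6 = 10.
Step 5. [x + 6 = 10] 6 comes off first (subtract 6) ⇒ sub: x = 4.

Answer: x ∈ {4}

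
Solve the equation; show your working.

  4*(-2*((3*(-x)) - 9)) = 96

Step 1. [4*(-2*((3*(-x)) - 9)) = 96] 4·(inner) — divide through by 4 ⇒ div: -2*((3*(-x)) - 9) = 24.
Step 2. [-2*((3*(-x)) - 9) = 24] LHS = -2·(…); ÷-2 both sides ⇒ div: (3*(-x)) - 9 = -12.
Step 3. [(3*(-x)) - 9 = -12] peel the -9: add 9 from each side. So sub: 3*(-x) = -3.
Step 4. [3*(-x) = -3] leading coefficient 3: divide by 3, so div: -x = -1.
Step 5. [-x = -1] flip signs both sides, so neg: x = 1.

Answer: x ∈ {1}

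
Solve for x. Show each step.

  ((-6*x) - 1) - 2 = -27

Step 1. [((-6*x) - 1) - 2 = -27] peel the -2: add 2 from each side, so sub: (-6*x) - 1 = -25.
Step 2. [(-6*x) - 1 = -25] 1 comes off first (add 1), so sub: -6*x = -24.
Step 3. [-6*x = -24] -6 out front; divide by -6 ⇒ div: x = 4.

Answer: x ∈ {4}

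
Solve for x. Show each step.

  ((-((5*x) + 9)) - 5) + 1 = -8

Step 1. [((-((5*x) + 9)) - 5) + 1 = -8] subtract 1: x sits inside (… + 1) ⇒ sub: (-((5*x) + 9)) - 5 = -9.
Step 2. [(-((5*x) + 9)) - 5 = -9] peel the -5: add 5 from each side. So sub: -((5*x) + 9) = -4.
Step 3. [-((5*x) + 9) = -4] flip signs both sides ⇒ neg: (5*x) + 9 = 4.
Step 4. [(5*x) + 9 = 4] +9 is outermost — subtract 9 both sides, so sub: 5*x = -5.
Step 5. [5*x = -5] 5 out front; divide by 5 ⇒ div: x = -1.

Answer: x ∈ {-1}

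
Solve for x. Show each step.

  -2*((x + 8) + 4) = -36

Step 1. [-2*((x + 8) + 4) = -36] LHS = -2·(…); ÷-2 both sides ⇒ div: (x + 8) + 4 = 18.
Step 2. [(x + 8) + 4 = 18] the outer +4 inverts by subtracting 4. So sub: x + 8 = 14.
Step 3. [x + 8 = 14] subtract 8: x sits inside (… + 8). So sub: x = 6.

Answer: x ∈ {6}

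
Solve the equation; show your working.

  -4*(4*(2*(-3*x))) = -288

Step 1. [-4*(4*(2*(-3*x))) = -288] -4 out front; divide by -4, so div: 4*(2*(-3*x)) = 72.
Step 2. [4*(2*(-3*x)) = 72] 4 out front; divide by 4 ⇒ div: 2*(-3*x) = 18.
Step 3. [2*(-3*x) = 18] LHS = 2·(…); ÷2 both sides, so div: -3*x = 9.
Step 4. [-3*x = 9] LHS = -3·(…); ÷-3 both sides ⇒ div: x = -3.

Answer: x ∈ {-3}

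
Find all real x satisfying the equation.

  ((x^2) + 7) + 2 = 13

Step 1. [((x^2) + 7) + 2 = 13] subtract 2: x sits inside (… + 2), so sub: (x^2) + 7 = 11.
Step 2. [(x^2) + 7 = 11] 7 comes off first (subtract 7) ⇒ sub: x^2 = 4.
Step 3. [x^2 = 4] √ both sides: 4 ≥ 0 gives two branches. So sqrt: x = 2 or -2.

Answer: x ∈ {-2, 2}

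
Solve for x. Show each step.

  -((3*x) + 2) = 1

Step 1. [-((3*x) + 2) = 1] LHS negated; negate both sides, so neg: (3*x) + 2 = -1.
Step 2. [(3*x) + 2 = -1] peel the +2: subtract 2 from each side ⇒ sub: 3*x = -3.
Step 3. [3*x = -3] 3·(inner) — divide through by 3 ⇒ div: x = -1.

Answer: x ∈ {-1}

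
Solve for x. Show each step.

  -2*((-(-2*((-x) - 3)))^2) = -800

Step 1. [-2*((-(-2*((-x) - 3)))^2) = -800] LHS = -2·(…); ÷-2 both sides, so div: (-(-2*((-x) - 3)))^2 = 400.
Step 2. [(-(-2*((-x) - 3)))^2 = 400] 400 ≥ 0, LHS is (·)² — take ±√ ⇒ sqrt: -(-2*((-x) - 3)) = 20 or -20.
Step 3. [-(-2*((-x) - 3)) = 20 or -20] flip signs both sides, so neg: -2*((-x) - 3) = -20 or 20.
Step 4. [-2*((-x) - 3) = -20 or 20] -2·(inner) — divide through by -2. So div: (-x) - 3 = 10 or -10.
Step 5. [(-x) - 3 = 10 or -10] the outer -3 inverts by adding 3. So sub: -x = 13 or -7.
Step 6. [-x = 13 or -7] LHS negated; negate both sides. So neg: x = -13 or 7.

Answer: x ∈ {-13, 7}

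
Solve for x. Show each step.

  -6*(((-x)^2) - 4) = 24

Step 1. [-6*(((-x)^2) - 4) = 24] -6 out front; divide by -6, so div: ((-x)^2) - 4 = -4.
Step 2. [((-x)^2) - 4 = -4] 4 comes off first (add 4). So sub: (-x)^2 = 0.
Step 3. [(-x)^2 = 0] LHS squared, RHS 0 ≥ 0: apply √ (±), so sqrt: -x = 0.
Step 4. [-x = 0] leading − — multiply by −1. So neg: x = 0.

Answer: x ∈ {0}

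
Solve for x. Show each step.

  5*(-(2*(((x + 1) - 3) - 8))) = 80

Step 1. [5*(-(2*(((x + 1) - 3) - 8))) = 80] leading coefficient 5: divide by 5. So div: -(2*(((x + 1) - 3) - 8)) = 16.
Step 2. [-(2*(((x + 1) - 3) - 8)) = 16] flip signs both sides ⇒ neg: 2*(((x + 1) - 3) - 8) = -16.
Step 3. [2*(((x + 1) - 3) - 8) = -16] LHS = 2·(…); ÷2 both sides. So div: ((x + 1) - 3) - 8 = -8.
Step 4. [((x + 1) - 3) - 8 = -8] 8 comes off first (add 8), so sub: (x + 1) - 3 = 0.
Step 5. [(x + 1) - 3 = 0] peel the -3: add 3 from each side ⇒ sub: x + 1 = 3.
Step 6. [x + 1 = 3] peel the +1: subtract 1 from each side. So sub: x = 2.

Answer: x ∈ {2}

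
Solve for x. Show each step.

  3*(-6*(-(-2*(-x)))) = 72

Step 1. [3*(-6*(-(-2*(-x)))) = 72] 3 out front; divide by 3, so div: -6*(-(-2*(-x))) = 24.
Step 2. [-6*(-(-2*(-x))) = 24] -6·(inner) — divide through by -6, so div: -(-2*(-x)) = -4.
Step 3. [-(-2*(-x)) = -4] leading − — multiply by −1. So neg: -2*(-x) = 4.
Step 4. [-2*(-x) = 4] leading coefficient -2: divide by -2. So div: -x = -2.
Step 5. [-x = -2] flip signs both sides. So neg: x = 2.

Answer: x ∈ {2}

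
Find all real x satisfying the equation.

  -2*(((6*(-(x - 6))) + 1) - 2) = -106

Step 1. [-2*(((6*(-(x - 6))) + 1) - 2) = -106] -2·(inner) — divide through by -2. So div: ((6*(-(x - 6))) + 1) - 2 = 53.
Step 2. [((6*(-(x - 6))) + 1) - 2 = 53] -2 is outermost — add 2 both sides. So sub: (6*(-(x - 6))) + 1 = 55.
Step 3. [(6*(-(x - 6))) + 1 = 55] subtract 1: x sits inside (… + 1) ⇒ sub: 6*(-(x - 6)) = 54.
Step 4. [6*(-(x - 6)) = 54] 6 out front; divide by 6. So div: -(x - 6) = 9.
Step 5. [-(x - 6) = 9] leading − — multiply by −1, so neg: x - 6 = -9.
Step 6. [x - 6 = -9] the outer -6 inverts by adding 6 ⇒ sub: x = -3.

Answer: x ∈ {-3}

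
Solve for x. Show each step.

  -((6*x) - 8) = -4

Step 1. [-((6*x) - 8) = -4] leading − — multiply by −1 ⇒ neg: (6*x) - 8 = 4.
Step 2. [(6*x) - 8 = 4] the outer -8 inverts by adding 8 ⇒ sub: 6*x = 12.
Step 3. [6*x = 12] leading coefficient 6: divide by 6, so div: x = 2.

Answer: x ∈ {2}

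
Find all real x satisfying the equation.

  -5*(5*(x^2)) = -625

Step 1. [-5*(5*(x^2)) = -625] -5·(inner) — divide through by -5. So div: 5*(x^2) = 125.
Step 2. [5*(x^2) = 125] 5·(inner) — divide through by 5, so div: x^2 = 25.
Step 3. [x^2 = 25] √ both sides: 25 ≥ 0 gives two branches, so sqrt: x = 5 or -5.

Answer: x ∈ {-5, 5}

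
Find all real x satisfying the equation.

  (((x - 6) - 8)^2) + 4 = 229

Step 1. [(((x - 6) - 8)^2) + 4 = 229] 4 comes off first (subtract 4) ⇒ sub: ((x - 6) - 8)^2 = 225.
Step 2. [((x - 6) - 8)^2 = 225] 225 ≥ 0, LHS is (·)² — take ±√, so sqrt: (x - 6) - 8 = 15 or -15.
Step 3. [(x - 6) - 8 = 15 or -15] the outer -8 inverts by adding 8 ⇒ sub: x - 6 = 23 or -7.
Step 4. [x - 6 = 23 or -7] the outer -6 inverts by adding 6. So sub: x = 29 or -1.

Answer: x ∈ {-1, 29}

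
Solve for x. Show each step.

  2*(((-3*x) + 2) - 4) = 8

Step 1. [2*(((-3*x) + 2) - 4) = 8] leading coefficient 2: divide by 2 ⇒ div: ((-3*x) + 2) - 4 = 4.
Step 2. [((-3*x) + 2) - 4 = 4] add 4: x sits inside (… - 4). So sub: (-3*x) + 2 = 8.
Step 3. [(-3*x) + 2 = 8] subtract 2: x sits inside (… + 2), so sub: -3*x = 6.
Step 4. [-3*x = 6] divide by the outer -3 ⇒ div: x = -2.

Answer: x ∈ {-2}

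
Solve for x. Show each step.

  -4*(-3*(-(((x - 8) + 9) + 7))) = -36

Step 1. [-4*(-3*(-(((x - 8) + 9) + 7))) = -36] divide by the outer -4 ⇒ div: -3*(-(((x - 8) + 9) + 7)) = 9.
Step 2. [-3*(-(((x - 8) + 9) + 7)) = 9] -3 out front; divide by -3 ⇒ div: -(((x - 8) + 9) + 7) = -3.
Step 3. [-(((x - 8) + 9) + 7) = -3] leading − — multiply by −1 ⇒ neg: ((x - 8) + 9) + 7 = 3.
Step 4. [((x - 8) + 9) + 7 = 3] subtract 7: x sits inside (… + 7). So sub: (x - 8) + 9 = -4.
Step 5. [(x - 8) + 9 = -4] 9 comes off first (subtract 9) ⇒ sub: x - 8 = -13.
Step 6. [x - 8 = -13] 8 comes off first (add 8) ⇒ sub: x = -5.

Answer: x ∈ {-5}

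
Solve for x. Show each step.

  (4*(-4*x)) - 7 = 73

Step 1. [(4*(-4*x)) - 7 = 73] -7 is outermost — add 7 both sides. So sub: 4*(-4*x) = 80.
Step 2. [4*(-4*x) = 80] LHS = 4·(…); ÷4 both sides. So div: -4*x = 20.
Step 3. [-4*x = 20] -4 out front; divide by -4. So div: x = -5.

Answer: x ∈ {-5}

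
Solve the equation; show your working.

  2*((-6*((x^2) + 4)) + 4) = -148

Step 1. [2*((-6*((x^2) + 4)) + 4) = -148] divide by the outer 2. So div: (-6*((x^2) + 4)) + 4 = -74.
Step 2. [(-6*((x^2) + 4)) + 4 = -74] +4 is outermost — subtract 4 both sides ⇒ sub: -6*((x^2) + 4) = -78.
Step 3. [-6*((x^2) + 4) = -78] LHS = -6·(…); ÷-6 both sides, so div: (x^2) + 4 = 13.
Step 4. [(x^2) + 4 = 13] the outer +4 inverts by subtracting 4, so sub: x^2 = 9.
Step 5. [x^2 = 9] LHS squared, RHS 9 ≥ 0: apply √ (±), so sqrt: x = 3 or -3.

Answer: x ∈ {-3, 3}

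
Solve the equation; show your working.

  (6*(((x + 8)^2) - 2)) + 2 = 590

Step 1. [(6*(((x + 8)^2) - 2)) + 2 = 590] the outer +2 inverts by subtracting 2. So sub: 6*(((x + 8)^2) - 2) = 588.
Step 2. [6*(((x + 8)^2) - 2) = 588] LHS = 6·(…); ÷6 both sides ⇒ div: ((x + 8)^2) - 2 = 98.
Step 3. [((x + 8)^2) - 2 = 98] peel the -2: add 2 from each side ⇒ sub: (x + 8)^2 = 100.
Step 4. [(x + 8)^2 = 100] 100 ≥ 0, LHS is (·)² — take ±√, so sqrt: x + 8 = 10 or -10.
Step 5. [x + 8 = 10 or -10] +8 is outermost — subtract 8 both sides. So sub: x = 2 or -18.

Answer: x ∈ {-18, 2}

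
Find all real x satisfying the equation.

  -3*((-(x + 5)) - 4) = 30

Step 1. [-3*((-(x + 5)) - 4) = 30] -3·(inner) — divide through by -3. So div: (-(x + 5)) - 4 = -10.
Step 2. [(-(x + 5)) - 4 = -10] peel the -4: add 4 from each side ⇒ sub: -(x + 5) = -6.
Step 3. [-(x + 5) = -6] LHS negated; negate both sides. So neg: x + 5 = 6.
Step 4. [x + 5 = 6] the outer +5 inverts by subtracting 5 ⇒ sub: x = 1.

Answer: x ∈ {1}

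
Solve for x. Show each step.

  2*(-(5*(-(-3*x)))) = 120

Step 1. [2*(-(5*(-(-3*x)))) = 120] 2 out front; divide by 2. So div: -(5*(-(-3*x))) = 60.
Step 2. [-(5*(-(-3*x))) = 60] leading − — multiply by −1. So neg: 5*(-(-3*x)) = -60.
Step 3. [5*(-(-3*x)) = -60] LHS = 5·(…); ÷5 both sides. So div: -(-3*x) = -12.
Step 4. [-(-3*x) = -12] LHS negated; negate both sides ⇒ neg: -3*x = 12.
Step 5. [-3*x = 12] divide by the outer -3. So div: x = -4.

Answer: x ∈ {-4}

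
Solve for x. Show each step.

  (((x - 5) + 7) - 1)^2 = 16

Step 1. [(((x - 5) + 7) - 1)^2 = 16] LHS squared, RHS 16 ≥ 0: apply √ (±). So sqrt: ((x - 5) + 7) - 1 = 4 or -4.
Step 2. [((x - 5) + 7) - 1 = 4 or -4] peel the -1: add 1 from each side. So sub: (x - 5) + 7 = 5 or -3.
Step 3. [(x - 5) + 7 = 5 or -3] the outer +7 inverts by subtracting 7 ⇒ sub: x - 5 = -2 or -10.
Step 4. [x - 5 = -2 or -10] 5 comes off first (add 5) ⇒ sub: x = 3 or -5.

Answer: x ∈ {-5, 3}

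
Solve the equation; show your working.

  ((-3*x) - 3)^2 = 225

Step 1. [((-3*x) - 3)^2 = 225] 225 ≥ 0, LHS is (·)² — take ±√ ⇒ sqrt: (-3*x) - 3 = 15 or -15.
Step 2. [(-3*x) - 3 = 15 or -15] peel the -3: add 3 from each side. So sub: -3*x = 18 or -12.
Step 3. [-3*x = 18 or -12] -3·(inner) — divide through by -3 ⇒ div: x = -6 or 4.

Answer: x ∈ {-6, 4}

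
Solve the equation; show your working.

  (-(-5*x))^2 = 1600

Step 1. [(-(-5*x))^2 = 1600] 1600 ≥ 0, LHS is (·)² — take ±√, so sqrt: -(-5*x) = 40 or -40.
Step 2. [-(-5*x) = 40 or -40] flip signs both sides. So neg: -5*x = -40 or 40.
Step 3. [-5*x = -40 or 40] -5·(inner) — divide through by -5, so div: x = 8 or -8.

Answer: x ∈ {-8, 8}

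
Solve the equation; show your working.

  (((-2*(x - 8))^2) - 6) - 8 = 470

Step 1. [(((-2*(x - 8))^2) - 6) - 8 = 470] 8 comes off first (add 8). So sub: ((-2*(x - 8))^2) - 6 = 478.
Step 2. [((-2*(x - 8))^2) - 6 = 478] add 6: x sits inside (… - 6), so sub: (-2*(x - 8))^2 = 484.
Step 3. [(-2*(x - 8))^2 = 484] 484 ≥ 0, LHS is (·)² — take ±√. So sqrt: -2*(x - 8) = 22 or -22.
Step 4. [-2*(x - 8) = 22 or -22] divide by the outer -2, so div: x - 8 = -11 or 11.
Step 5. [x - 8 = -11 or 11] the outer -8 inverts by adding 8, so sub: x = -3 or 19.

Answer: x ∈ {-3, 19}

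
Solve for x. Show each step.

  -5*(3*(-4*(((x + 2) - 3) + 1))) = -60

Step 1. [-5*(3*(-4*(((x + 2) - 3) + 1))) = -60] leading coefficient -5: divide by -5. So div: 3*(-4*(((x + 2) - 3) + 1)) = 12.
Step 2. [3*(-4*(((x + 2) - 3) + 1)) = 12] leading coefficient 3: divide by 3. So div: -4*(((x + 2) - 3) + 1) = 4.
Step 3. [-4*(((x + 2) - 3) + 1) = 4] leading coefficient -4: divide by -4 ⇒ div: ((x + 2) - 3) + 1 = -1.
Step 4. [((x + 2) - 3) + 1 = -1] +1 is outermost — subtract 1 both sides, so sub: (x + 2) - 3 = -2.
Step 5. [(x + 2) - 3 = -2] peel the -3: add 3 from each side, so sub: x + 2 = 1.
Step 6. [x + 2 = 1] +2 is outermost — subtract 2 both sides ⇒ sub: x = -1.

Answer: x ∈ {-1}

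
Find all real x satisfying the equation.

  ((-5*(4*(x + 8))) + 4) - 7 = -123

Step 1. [((-5*(4*(x + 8))) + 4) - 7 = -123] -7 is outermost — add 7 both sides ⇒ sub: (-5*(4*(x + 8))) + 4 = -116.
Step 2. [(-5*(4*(x + 8))) + 4 = -116] peel the +4: subtract 4 from each side, so sub: -5*(4*(x + 8)) = -120.
Step 3. [-5*(4*(x + 8)) = -120] LHS = -5·(…); ÷-5 both sides. So div: 4*(x + 8) = 24.
Step 4. [4*(x + 8) = 24] divide by the outer 4, so div: x + 8 = 6.
Step 5. [x + 8 = 6] peel the +8: subtract 8 from each side, so sub: x = -2.

Answer: x ∈ {-2}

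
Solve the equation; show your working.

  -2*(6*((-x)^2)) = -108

Step 1. [-2*(6*((-x)^2)) = -108] LHS = -2·(…); ÷-2 both sides. So div: 6*((-x)^2) = 54.
Step 2. [6*((-x)^2) = 54] leading coefficient 6: divide by 6. So div: (-x)^2 = 9.
Step 3. [(-x)^2 = 9] LHS squared, RHS 9 ≥ 0: apply √ (±) ⇒ sqrt: -x = 3 or -3.
Step 4. [-x = 3 or -3] flip signs both sides. So neg: x = -3 or 3.

Answer: x ∈ {-3, 3}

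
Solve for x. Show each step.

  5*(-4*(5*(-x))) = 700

Step 1. [5*(-4*(5*(-x))) = 700] divide by the outer 5. So div: -4*(5*(-x)) = 140.
Step 2. [-4*(5*(-x)) = 140] LHS = -4·(…); ÷-4 both sides, so div: 5*(-x) = -35.
Step 3. [5*(-x) = -35] divide by the outer 5, so div: -x = -7.
Step 4. [-x = -7] flip signs both sides, so neg: x = 7.

Answer: x ∈ {7}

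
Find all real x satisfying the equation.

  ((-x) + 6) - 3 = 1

Step 1. [((-x) + 6) - 3 = 1] peel the -3: add 3 from each side, so sub: (-x) + 6 = 4.
Step 2. [(-x) + 6 = 4] 6 comes off first (subtract 6), so sub: -x = -2.
Step 3. [-x = -2] flip signs both sides. So neg: x = 2.

Answer: x ∈ {2}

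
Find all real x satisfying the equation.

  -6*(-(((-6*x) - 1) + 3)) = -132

Step 1. [-6*(-(((-6*x) - 1) + 3)) = -132] LHS = -6·(…); ÷-6 both sides ⇒ div: -(((-6*x) - 1) + 3) = 22.
Step 2. [-(((-6*x) - 1) + 3) = 22] flip signs both sides ⇒ neg: ((-6*x) - 1) + 3 = -22.
Step 3. [((-6*x) - 1) + 3 = -22] subtract 3: x sits inside (… + 3) ⇒ sub: (-6*x) - 1 = -25.
Step 4. [(-6*x) - 1 = -25] 1 comes off first (add 1) ⇒ sub: -6*x = -24.
Step 5. [-6*x = -24] -6 out front; divide by -6. So div: x = 4.

Answer: x ∈ {4}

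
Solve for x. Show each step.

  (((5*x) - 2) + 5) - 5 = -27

Step 1. [(((5*x) - 2) + 5) - 5 = -27] peel the -5: add 5 from each side ⇒ sub: ((5*x) - 2) + 5 = -22.
Step 2. [((5*x) - 2) + 5 = -22] 5 comes off first (subtract 5). So sub: (5*x) - 2 = -27.
Step 3. [(5*x) - 2 = -27] -2 is outermost — add 2 both sides. So sub: 5*x = -25.
Step 4. [5*x = -25] divide by the outer 5, so div: x = -5.

Answer: x ∈ {-5}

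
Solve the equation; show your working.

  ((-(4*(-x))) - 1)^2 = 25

Step 1. [((-(4*(-x))) - 1)^2 = 25] √ both sides: 25 ≥ 0 gives two branches. So sqrt: (-(4*(-x))) - 1 = 5 or -5.
Step 2. [(-(4*(-x))) - 1 = 5 or -5] -1 is outermost — add 1 both sides. So sub: -(4*(-x)) = 6 or -4.
Step 3. [-(4*(-x)) = 6 or -4] flip signs both sides ⇒ neg: 4*(-x) = -6 or 4.
Step 4. [4*(-x) = -6 or 4] divide by the outer 4, so div: -x = -3/2 or 1.
Step 5. [-x = -3/2 or 1] flip signs both sides. So neg: x = 3/2 or -1.

Answer: x ∈ {-1, 3/2}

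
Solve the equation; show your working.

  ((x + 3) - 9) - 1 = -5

Step 1. [((x + 3) - 9) - 1 = -5] 1 comes off first (add 1). So sub: (x + 3) - 9 = -4.
Step 2. [(x + 3) - 9 = -4] 9 comes off first (add 9) ⇒ sub: x + 3 = 5.
Step 3. [x + 3 = 5] +3 is outermost — subtract 3 both sides ⇒ sub: x = 2.

Answer: x ∈ {2}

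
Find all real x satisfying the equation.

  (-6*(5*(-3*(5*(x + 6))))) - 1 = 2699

Step 1. [(-6*(5*(-3*(5*(x + 6))))) - 1 = 2699] add 1: x sits inside (… - 1). So sub: -6*(5*(-3*(5*(x + 6)))) = 2700.
Step 2. [-6*(5*(-3*(5*(x + 6)))) = 2700] LHS = -6·(…); ÷-6 both sides, so div: 5*(-3*(5*(x + 6))) = -450.
Step 3. [5*(-3*(5*(x + 6))) = -450] 5 out front; divide by 5 ⇒ div: -3*(5*(x + 6)) = -90.
Step 4. [-3*(5*(x + 6)) = -90] -3·(inner) — divide through by -3. So div: 5*(x + 6) = 30.
Step 5. [5*(x + 6) = 30] divide by the outer 5, so div: x + 6 = 6.
Step 6. [x + 6 = 6] subtract 6: x sits inside (… + 6), so sub: x = 0.

Answer: x ∈ {0}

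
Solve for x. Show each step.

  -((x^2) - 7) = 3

Step 1. [-((x^2) - 7) = 3] LHS negated; negate both sides ⇒ neg: (x^2) - 7 = -3.
Step 2. [(x^2) - 7 = -3] add 7: x sits inside (… - 7). So sub: x^2 = 4.
Step 3. [x^2 = 4] √ both sides: 4 ≥ 0 gives two branches ⇒ sqrt: x = 2 or -2.

Answer: x ∈ {-2, 2}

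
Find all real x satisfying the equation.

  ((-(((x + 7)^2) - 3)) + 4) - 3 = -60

Step 1. [((-(((x + 7)^2) - 3)) + 4) - 3 = -60] -3 is outermost — add 3 both sides ⇒ sub: (-(((x + 7)^2) - 3)) + 4 = -57.
Step 2. [(-(((x + 7)^2) - 3)) + 4 = -57] subtract 4: x sits inside (… + 4) ⇒ sub: -(((x + 7)^2) - 3) = -61.
Step 3. [-(((x + 7)^2) - 3) = -61] LHS negated; negate both sides ⇒ neg: ((x + 7)^2) - 3 = 61.
Step 4. [((x + 7)^2) - 3 = 61] -3 is outermost — add 3 both sides ⇒ sub: (x + 7)^2 = 64.
Step 5. [(x + 7)^2 = 64] 64 ≥ 0, LHS is (·)² — take ±√, so sqrt: x + 7 = 8 or -8.
Step 6. [x + 7 = 8 or -8] 7 comes off first (subtract 7). So sub: x = 1 or -15.

Answer: x ∈ {-15, 1}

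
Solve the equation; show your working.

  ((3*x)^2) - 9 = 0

Step 1. [((3*x)^2) - 9 = 0] 9 comes off first (add 9) ⇒ sub: (3*x)^2 = 9.
Step 2. [(3*x)^2 = 9] LHS squared, RHS 9 ≥ 0: apply √ (±). So sqrt: 3*x = 3 or -3.
Step 3. [3*x = 3 or -3] 3 out front; divide by 3, so div: x = 1 or -1.

Answer: x ∈ {-1, 1}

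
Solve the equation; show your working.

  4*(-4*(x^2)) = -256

Step 1. [4*(-4*(x^2)) = -256] LHS = 4·(…); ÷4 both sides ⇒ div: -4*(x^2) = -64.
Step 2. [-4*(x^2) = -64] leading coefficient -4: divide by -4 ⇒ div: x^2 = 16.
Step 3. [x^2 = 16] √ both sides: 16 ≥ 0 gives two branches ⇒ sqrt: x = 4 or -4.

Answer: x ∈ {-4, 4}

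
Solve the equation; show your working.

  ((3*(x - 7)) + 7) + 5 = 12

Step 1. [((3*(x - 7)) + 7) + 5 = 12] peel the +5: subtract 5 from each side ⇒ sub: (3*(x - 7)) + 7 = 7.
Step 2. [(3*(x - 7)) + 7 = 7] +7 is outermost — subtract 7 both sides ⇒ sub: 3*(x - 7) = 0.
Step 3. [3*(x - 7) = 0] 3 out front; divide by 3. So div: x - 7 = 0.
Step 4. [x - 7 = 0] -7 is outermost — add 7 both sides. So sub: x = 7.

Answer: x ∈ {7}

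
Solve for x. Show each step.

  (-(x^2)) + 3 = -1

Step 1. [(-(x^2)) + 3 = -1] the outer +3 inverts by subtracting 3 ⇒ sub: -(x^2) = -4.
Step 2. [-(x^2) = -4] LHS negated; negate both sides. So neg: x^2 = 4.
Step 3. [x^2 = 4] √ both sides: 4 ≥ 0 gives two branches. So sqrt: x = 2 or -2.

Answer: x ∈ {-2, 2}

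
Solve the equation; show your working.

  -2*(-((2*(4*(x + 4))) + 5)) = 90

Step 1. [-2*(-((2*(4*(x + 4))) + 5)) = 90] leading coefficient -2: divide by -2, so div: -((2*(4*(x + 4))) + 5) = -45.
Step 2. [-((2*(4*(x + 4))) + 5) = -45] flip signs both sides, so neg: (2*(4*(x + 4))) + 5 = 45.
Step 3. [(2*(4*(x + 4))) + 5 = 45] +5 is outermost — subtract 5 both sides ⇒ sub: 2*(4*(x + 4)) = 40.
Step 4. [2*(4*(x + 4)) = 40] divide by the outer 2 ⇒ div: 4*(x + 4) = 20.
Step 5. [4*(x + 4) = 20] 4 out front; divide by 4, so div: x + 4 = 5.
Step 6. [x + 4 = 5] the outer +4 inverts by subtracting 4, so sub: x = 1.

Answer: x ∈ {1}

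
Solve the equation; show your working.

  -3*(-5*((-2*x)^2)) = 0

Step 1. [-3*(-5*((-2*x)^2)) = 0] leading coefficient -3: divide by -3. So div: -5*((-2*x)^2) = 0.
Step 2. [-5*((-2*x)^2) = 0] LHS = -5·(…); ÷-5 both sides ⇒ div: (-2*x)^2 = 0.
Step 3. [(-2*x)^2 = 0] √ both sides: 0 ≥ 0 gives two branches. So sqrt: -2*x = 0.
Step 4. [-2*x = 0] -2 out front; divide by -2 ⇒ div: x = 0.

Answer: x ∈ {0}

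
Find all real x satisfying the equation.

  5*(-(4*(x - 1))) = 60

Step 1. [5*(-(4*(x - 1))) = 60] divide by the outer 5, so div: -(4*(x - 1)) = 12.
Step 2. [-(4*(x - 1)) = 12] flip signs both sides. So neg: 4*(x - 1) = -12.
Step 3. [4*(x - 1) = -12] divide by the outer 4, so div: x - 1 = -3.
Step 4. [x - 1 = -3] -1 is outermost — add 1 both sides ⇒ sub: x = -2.

Answer: x ∈ {-2}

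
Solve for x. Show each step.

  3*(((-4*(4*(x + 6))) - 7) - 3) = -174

Step 1. [3*(((-4*(4*(x + 6))) - 7) - 3) = -174] 3·(inner) — divide through by 3 ⇒ div: ((-4*(4*(x + 6))) - 7) - 3 = -58.
Step 2. [((-4*(4*(x + 6))) - 7) - 3 = -58] 3 comes off first (add 3). So sub: (-4*(4*(x + 6))) - 7 = -55.
Step 3. [(-4*(4*(x + 6))) - 7 = -55] the outer -7 inverts by adding 7. So sub: -4*(4*(x + 6)) = -48.
Step 4. [-4*(4*(x + 6)) = -48] divide by the outer -4 ⇒ div: 4*(x + 6) = 12.
Step 5. [4*(x + 6) = 12] 4 out front; divide by 4. So div: x + 6 = 3.
Step 6. [x + 6 = 3] 6 comes off first (subtract 6). So sub: x = -3.

Answer: x ∈ {-3}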